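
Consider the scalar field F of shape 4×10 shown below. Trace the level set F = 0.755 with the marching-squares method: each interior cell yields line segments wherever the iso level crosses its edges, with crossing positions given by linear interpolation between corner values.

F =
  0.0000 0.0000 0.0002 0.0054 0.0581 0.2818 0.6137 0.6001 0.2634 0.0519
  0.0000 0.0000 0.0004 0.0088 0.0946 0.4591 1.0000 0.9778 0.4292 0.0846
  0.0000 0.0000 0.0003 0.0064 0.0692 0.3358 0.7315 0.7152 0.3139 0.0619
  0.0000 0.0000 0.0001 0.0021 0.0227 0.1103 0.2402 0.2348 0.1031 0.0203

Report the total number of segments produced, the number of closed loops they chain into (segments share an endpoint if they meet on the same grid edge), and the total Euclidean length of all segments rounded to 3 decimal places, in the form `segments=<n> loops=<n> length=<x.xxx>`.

cell (0,5): code 0100 → (0.366,6.000)–(1.000,5.547)
cell (0,6): code 1100 → (0.410,7.000)–(0.366,6.000)
cell (0,7): code 1000 → (1.000,7.406)–(0.410,7.000)
cell (1,5): code 0010 → (1.000,5.547)–(1.912,6.000)
cell (1,6): code 0011 → (1.912,6.000)–(1.848,7.000)
cell (1,7): code 0001 → (1.848,7.000)–(1.000,7.406)
total: 6 segments, chained into 1 closed loop(s), length Σ = 5.457905

segments=6 loops=1 length=5.458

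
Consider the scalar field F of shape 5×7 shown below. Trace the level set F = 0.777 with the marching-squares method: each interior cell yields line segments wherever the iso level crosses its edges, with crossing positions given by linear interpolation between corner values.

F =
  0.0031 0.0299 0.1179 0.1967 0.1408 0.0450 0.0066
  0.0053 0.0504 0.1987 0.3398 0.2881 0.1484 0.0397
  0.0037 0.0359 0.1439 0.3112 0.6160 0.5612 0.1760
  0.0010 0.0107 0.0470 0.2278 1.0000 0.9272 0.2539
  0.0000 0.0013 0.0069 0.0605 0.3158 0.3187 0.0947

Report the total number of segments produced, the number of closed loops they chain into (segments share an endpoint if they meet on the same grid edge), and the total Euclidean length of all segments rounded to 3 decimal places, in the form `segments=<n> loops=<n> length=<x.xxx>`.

cell (2,3): code 0100 → (2.419,4.000)–(3.000,3.711)
cell (2,4): code 1100 → (2.590,5.000)–(2.419,4.000)
cell (2,5): code 1000 → (3.000,5.223)–(2.590,5.000)
cell (3,3): code 0010 → (3.000,3.711)–(3.326,4.000)
cell (3,4): code 0011 → (3.326,4.000)–(3.247,5.000)
cell (3,5): code 0001 → (3.247,5.000)–(3.000,5.223)
total: 6 segments, chained into 1 closed loop(s), length Σ = 3.901361

segments=6 loops=1 length=3.901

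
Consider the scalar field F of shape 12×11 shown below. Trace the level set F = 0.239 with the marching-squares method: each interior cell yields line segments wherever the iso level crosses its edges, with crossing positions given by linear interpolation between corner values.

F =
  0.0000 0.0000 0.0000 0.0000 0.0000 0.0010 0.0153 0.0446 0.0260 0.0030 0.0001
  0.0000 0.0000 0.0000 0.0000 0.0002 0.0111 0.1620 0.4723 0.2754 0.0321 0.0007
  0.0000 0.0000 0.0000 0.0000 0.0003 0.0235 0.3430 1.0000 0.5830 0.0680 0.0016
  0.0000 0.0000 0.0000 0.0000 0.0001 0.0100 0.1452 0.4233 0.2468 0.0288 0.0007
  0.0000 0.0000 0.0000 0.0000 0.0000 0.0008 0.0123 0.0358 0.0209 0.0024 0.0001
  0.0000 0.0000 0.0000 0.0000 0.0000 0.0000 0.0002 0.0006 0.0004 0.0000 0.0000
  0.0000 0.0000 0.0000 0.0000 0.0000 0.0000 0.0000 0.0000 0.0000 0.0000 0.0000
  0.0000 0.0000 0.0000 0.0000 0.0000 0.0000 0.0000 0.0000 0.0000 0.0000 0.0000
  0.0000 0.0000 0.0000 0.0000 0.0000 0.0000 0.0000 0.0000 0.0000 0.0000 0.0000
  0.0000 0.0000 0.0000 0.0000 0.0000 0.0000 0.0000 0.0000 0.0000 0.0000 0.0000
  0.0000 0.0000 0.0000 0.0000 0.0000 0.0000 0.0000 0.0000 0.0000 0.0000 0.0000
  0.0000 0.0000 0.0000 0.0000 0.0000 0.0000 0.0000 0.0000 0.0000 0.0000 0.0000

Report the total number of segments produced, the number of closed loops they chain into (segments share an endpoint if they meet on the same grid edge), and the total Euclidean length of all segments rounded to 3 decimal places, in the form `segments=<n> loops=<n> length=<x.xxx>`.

cell (0,6): code 0100 → (0.455,7.000)–(1.000,6.248)
cell (0,7): code 1100 → (0.854,8.000)–(0.455,7.000)
cell (0,8): code 1000 → (1.000,8.150)–(0.854,8.000)
cell (1,5): code 0100 → (1.425,6.000)–(2.000,5.674)
cell (1,6): code 1110 → (1.000,6.248)–(1.425,6.000)
cell (1,8): code 1001 → (2.000,8.668)–(1.000,8.150)
cell (2,5): code 0010 → (2.000,5.674)–(2.526,6.000)
cell (2,6): code 0111 → (2.526,6.000)–(3.000,6.337)
cell (2,8): code 1001 → (3.000,8.036)–(2.000,8.668)
cell (3,6): code 0010 → (3.000,6.337)–(3.476,7.000)
cell (3,7): code 0011 → (3.476,7.000)–(3.035,8.000)
cell (3,8): code 0001 → (3.035,8.000)–(3.000,8.036)
total: 12 segments, chained into 1 closed loop(s), length Σ = 8.835778

segments=12 loops=1 length=8.836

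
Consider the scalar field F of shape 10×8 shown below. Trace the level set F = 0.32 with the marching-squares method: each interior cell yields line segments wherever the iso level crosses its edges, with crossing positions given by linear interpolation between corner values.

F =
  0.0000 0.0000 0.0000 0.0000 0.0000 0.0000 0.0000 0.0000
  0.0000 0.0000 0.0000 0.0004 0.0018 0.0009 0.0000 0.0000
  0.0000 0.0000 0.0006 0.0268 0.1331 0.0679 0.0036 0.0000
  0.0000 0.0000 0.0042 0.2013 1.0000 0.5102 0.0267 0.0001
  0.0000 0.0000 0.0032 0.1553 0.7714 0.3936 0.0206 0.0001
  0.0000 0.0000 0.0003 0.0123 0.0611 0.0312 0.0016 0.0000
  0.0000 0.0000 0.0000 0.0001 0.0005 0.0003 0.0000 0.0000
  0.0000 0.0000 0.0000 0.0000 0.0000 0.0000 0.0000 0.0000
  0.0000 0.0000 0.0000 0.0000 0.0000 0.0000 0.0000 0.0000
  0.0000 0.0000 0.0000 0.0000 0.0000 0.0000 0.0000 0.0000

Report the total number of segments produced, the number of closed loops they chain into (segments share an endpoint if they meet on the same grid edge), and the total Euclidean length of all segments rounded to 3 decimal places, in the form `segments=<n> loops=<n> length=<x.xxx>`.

cell (2,3): code 0100 → (2.216,4.000)–(3.000,3.149)
cell (2,4): code 1100 → (2.570,5.000)–(2.216,4.000)
cell (2,5): code 1000 → (3.000,5.393)–(2.570,5.000)
cell (3,3): code 0110 → (3.000,3.149)–(4.000,3.267)
cell (3,5): code 1001 → (4.000,5.197)–(3.000,5.393)
cell (4,3): code 0010 → (4.000,3.267)–(4.636,4.000)
cell (4,4): code 0011 → (4.636,4.000)–(4.203,5.000)
cell (4,5): code 0001 → (4.203,5.000)–(4.000,5.197)
total: 8 segments, chained into 1 closed loop(s), length Σ = 7.169990

segments=8 loops=1 length=7.170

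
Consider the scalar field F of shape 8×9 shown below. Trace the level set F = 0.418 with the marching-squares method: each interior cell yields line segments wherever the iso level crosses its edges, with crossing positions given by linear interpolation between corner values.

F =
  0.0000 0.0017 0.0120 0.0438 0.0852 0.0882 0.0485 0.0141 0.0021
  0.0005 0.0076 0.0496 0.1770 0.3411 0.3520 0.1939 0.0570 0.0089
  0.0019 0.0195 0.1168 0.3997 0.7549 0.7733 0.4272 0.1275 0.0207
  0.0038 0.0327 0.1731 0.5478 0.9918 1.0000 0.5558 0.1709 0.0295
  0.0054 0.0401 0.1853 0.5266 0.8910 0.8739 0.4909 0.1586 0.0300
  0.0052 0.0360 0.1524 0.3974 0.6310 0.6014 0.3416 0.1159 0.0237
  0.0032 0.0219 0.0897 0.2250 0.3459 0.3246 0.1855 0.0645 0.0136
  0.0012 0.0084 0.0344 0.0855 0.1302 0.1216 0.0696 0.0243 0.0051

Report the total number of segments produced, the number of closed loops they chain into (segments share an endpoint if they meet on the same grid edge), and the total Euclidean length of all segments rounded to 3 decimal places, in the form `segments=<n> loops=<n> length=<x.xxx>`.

cell (1,3): code 0100 → (1.186,4.000)–(2.000,3.052)
cell (1,4): code 1100 → (1.157,5.000)–(1.186,4.000)
cell (1,5): code 1100 → (1.961,6.000)–(1.157,5.000)
cell (1,6): code 1000 → (2.000,6.031)–(1.961,6.000)
cell (2,2): code 0100 → (2.124,3.000)–(3.000,2.654)
cell (2,3): code 1110 → (2.000,3.052)–(2.124,3.000)
cell (2,6): code 1001 → (3.000,6.358)–(2.000,6.031)
cell (3,2): code 0110 → (3.000,2.654)–(4.000,2.682)
cell (3,6): code 1001 → (4.000,6.219)–(3.000,6.358)
cell (4,2): code 0010 → (4.000,2.682)–(4.841,3.000)
cell (4,3): code 0111 → (4.841,3.000)–(5.000,3.088)
cell (4,5): code 1011 → (5.000,5.706)–(4.488,6.000)
cell (4,6): code 0001 → (4.488,6.000)–(4.000,6.219)
cell (5,3): code 0010 → (5.000,3.088)–(5.747,4.000)
cell (5,4): code 0011 → (5.747,4.000)–(5.663,5.000)
cell (5,5): code 0001 → (5.663,5.000)–(5.000,5.706)
total: 16 segments, chained into 1 closed loop(s), length Σ = 13.078914

segments=16 loops=1 length=13.079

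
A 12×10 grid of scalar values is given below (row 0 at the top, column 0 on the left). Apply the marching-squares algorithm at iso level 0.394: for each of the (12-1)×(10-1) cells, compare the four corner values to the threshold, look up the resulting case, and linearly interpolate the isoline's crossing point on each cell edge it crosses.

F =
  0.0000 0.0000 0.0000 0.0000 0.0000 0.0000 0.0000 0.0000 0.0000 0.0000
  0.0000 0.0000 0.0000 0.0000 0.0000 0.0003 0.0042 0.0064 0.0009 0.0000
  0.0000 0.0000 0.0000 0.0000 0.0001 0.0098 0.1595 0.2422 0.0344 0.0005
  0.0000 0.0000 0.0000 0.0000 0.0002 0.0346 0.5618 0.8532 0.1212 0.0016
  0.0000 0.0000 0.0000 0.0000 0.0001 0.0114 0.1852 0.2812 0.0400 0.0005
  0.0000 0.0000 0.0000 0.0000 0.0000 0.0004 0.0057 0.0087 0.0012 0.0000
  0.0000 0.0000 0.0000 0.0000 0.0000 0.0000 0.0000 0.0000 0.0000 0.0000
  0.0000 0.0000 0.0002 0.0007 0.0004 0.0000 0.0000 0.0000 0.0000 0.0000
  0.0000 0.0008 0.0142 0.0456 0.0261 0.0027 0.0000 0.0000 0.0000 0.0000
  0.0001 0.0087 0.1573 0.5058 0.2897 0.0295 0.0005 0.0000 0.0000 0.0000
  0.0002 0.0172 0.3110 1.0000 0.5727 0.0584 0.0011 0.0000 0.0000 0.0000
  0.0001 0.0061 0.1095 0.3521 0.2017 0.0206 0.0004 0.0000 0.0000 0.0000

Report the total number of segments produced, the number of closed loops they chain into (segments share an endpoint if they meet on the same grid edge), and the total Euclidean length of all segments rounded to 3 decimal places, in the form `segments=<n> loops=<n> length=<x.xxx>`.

cell (2,5): code 0100 → (2.583,6.000)–(3.000,5.682)
cell (2,6): code 1100 → (2.248,7.000)–(2.583,6.000)
cell (2,7): code 1000 → (3.000,7.627)–(2.248,7.000)
cell (3,5): code 0010 → (3.000,5.682)–(3.446,6.000)
cell (3,6): code 0011 → (3.446,6.000)–(3.803,7.000)
cell (3,7): code 0001 → (3.803,7.000)–(3.000,7.627)
cell (8,2): code 0100 → (8.757,3.000)–(9.000,2.679)
cell (8,3): code 1000 → (9.000,3.517)–(8.757,3.000)
cell (9,2): code 0110 → (9.000,2.679)–(10.000,2.120)
cell (9,3): code 1101 → (9.369,4.000)–(9.000,3.517)
cell (9,4): code 1000 → (10.000,4.347)–(9.369,4.000)
cell (10,2): code 0010 → (10.000,2.120)–(10.935,3.000)
cell (10,3): code 0011 → (10.935,3.000)–(10.482,4.000)
cell (10,4): code 0001 → (10.482,4.000)–(10.000,4.347)
total: 14 segments, chained into 2 closed loop(s), length Σ = 11.609766

segments=14 loops=2 length=11.610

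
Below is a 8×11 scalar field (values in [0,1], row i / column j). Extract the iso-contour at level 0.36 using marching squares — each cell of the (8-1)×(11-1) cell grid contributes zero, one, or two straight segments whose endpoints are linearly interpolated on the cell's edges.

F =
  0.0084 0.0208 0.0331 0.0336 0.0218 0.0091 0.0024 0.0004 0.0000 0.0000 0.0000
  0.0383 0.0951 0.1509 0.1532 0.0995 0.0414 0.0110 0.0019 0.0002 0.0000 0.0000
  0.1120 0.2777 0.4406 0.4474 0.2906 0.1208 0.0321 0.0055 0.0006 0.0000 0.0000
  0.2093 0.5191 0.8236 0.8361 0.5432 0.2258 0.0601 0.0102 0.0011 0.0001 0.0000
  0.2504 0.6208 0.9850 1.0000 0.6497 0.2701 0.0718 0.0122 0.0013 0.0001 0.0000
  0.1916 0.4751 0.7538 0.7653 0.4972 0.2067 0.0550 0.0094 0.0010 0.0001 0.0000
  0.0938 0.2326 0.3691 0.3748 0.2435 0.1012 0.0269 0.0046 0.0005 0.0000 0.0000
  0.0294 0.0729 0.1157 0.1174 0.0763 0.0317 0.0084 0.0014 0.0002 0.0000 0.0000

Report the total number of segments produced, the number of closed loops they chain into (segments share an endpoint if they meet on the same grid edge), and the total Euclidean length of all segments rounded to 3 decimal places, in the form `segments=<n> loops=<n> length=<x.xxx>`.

cell (1,1): code 0100 → (1.722,2.000)–(2.000,1.505)
cell (1,2): code 1100 → (1.703,3.000)–(1.722,2.000)
cell (1,3): code 1000 → (2.000,3.557)–(1.703,3.000)
cell (2,0): code 0100 → (2.341,1.000)–(3.000,0.486)
cell (2,1): code 1110 → (2.000,1.505)–(2.341,1.000)
cell (2,3): code 1101 → (2.275,4.000)–(2.000,3.557)
cell (2,4): code 1000 → (3.000,4.577)–(2.275,4.000)
cell (3,0): code 0110 → (3.000,0.486)–(4.000,0.296)
cell (3,4): code 1001 → (4.000,4.763)–(3.000,4.577)
cell (4,0): code 0110 → (4.000,0.296)–(5.000,0.594)
cell (4,4): code 1001 → (5.000,4.472)–(4.000,4.763)
cell (5,0): code 0010 → (5.000,0.594)–(5.475,1.000)
cell (5,1): code 0111 → (5.475,1.000)–(6.000,1.933)
cell (5,3): code 1011 → (6.000,3.113)–(5.541,4.000)
cell (5,4): code 0001 → (5.541,4.000)–(5.000,4.472)
cell (6,1): code 0010 → (6.000,1.933)–(6.036,2.000)
cell (6,2): code 0011 → (6.036,2.000)–(6.057,3.000)
cell (6,3): code 0001 → (6.057,3.000)–(6.000,3.113)
total: 18 segments, chained into 1 closed loop(s), length Σ = 13.827565

segments=18 loops=1 length=13.828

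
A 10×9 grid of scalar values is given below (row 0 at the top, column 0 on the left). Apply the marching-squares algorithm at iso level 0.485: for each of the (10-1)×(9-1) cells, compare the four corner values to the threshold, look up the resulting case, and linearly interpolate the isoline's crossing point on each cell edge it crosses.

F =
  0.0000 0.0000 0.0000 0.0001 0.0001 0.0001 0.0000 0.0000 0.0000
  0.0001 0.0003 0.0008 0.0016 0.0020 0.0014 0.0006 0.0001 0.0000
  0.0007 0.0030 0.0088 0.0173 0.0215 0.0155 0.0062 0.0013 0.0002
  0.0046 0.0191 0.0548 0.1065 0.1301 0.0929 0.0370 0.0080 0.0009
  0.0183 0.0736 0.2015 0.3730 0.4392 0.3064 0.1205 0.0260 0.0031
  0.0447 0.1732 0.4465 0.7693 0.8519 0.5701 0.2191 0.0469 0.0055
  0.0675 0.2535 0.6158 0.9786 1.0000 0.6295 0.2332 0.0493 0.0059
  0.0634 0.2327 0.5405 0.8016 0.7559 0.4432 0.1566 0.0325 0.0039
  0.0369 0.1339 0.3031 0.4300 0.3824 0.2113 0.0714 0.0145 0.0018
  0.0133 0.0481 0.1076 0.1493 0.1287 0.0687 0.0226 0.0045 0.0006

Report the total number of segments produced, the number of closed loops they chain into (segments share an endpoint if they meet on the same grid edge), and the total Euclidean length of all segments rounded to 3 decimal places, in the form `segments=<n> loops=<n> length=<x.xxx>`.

segments=14 loops=1 length=11.564

cell (4,2): code 0100 → (4.283,3.000)–(5.000,2.119)
cell (4,3): code 1100 → (4.111,4.000)–(4.283,3.000)
cell (4,4): code 1100 → (4.677,5.000)–(4.111,4.000)
cell (4,5): code 1000 → (5.000,5.242)–(4.677,5.000)
cell (5,1): code 0100 → (5.227,2.000)–(6.000,1.639)
cell (5,2): code 1110 → (5.000,2.119)–(5.227,2.000)
cell (5,5): code 1001 → (6.000,5.365)–(5.000,5.242)
cell (6,1): code 0110 → (6.000,1.639)–(7.000,1.820)
cell (6,4): code 1011 → (7.000,4.866)–(6.776,5.000)
cell (6,5): code 0001 → (6.776,5.000)–(6.000,5.365)
cell (7,1): code 0010 → (7.000,1.820)–(7.234,2.000)
cell (7,2): code 0011 → (7.234,2.000)–(7.852,3.000)
cell (7,3): code 0011 → (7.852,3.000)–(7.725,4.000)
cell (7,4): code 0001 → (7.725,4.000)–(7.000,4.866)
total: 14 segments, chained into 1 closed loop(s), length Σ = 11.563601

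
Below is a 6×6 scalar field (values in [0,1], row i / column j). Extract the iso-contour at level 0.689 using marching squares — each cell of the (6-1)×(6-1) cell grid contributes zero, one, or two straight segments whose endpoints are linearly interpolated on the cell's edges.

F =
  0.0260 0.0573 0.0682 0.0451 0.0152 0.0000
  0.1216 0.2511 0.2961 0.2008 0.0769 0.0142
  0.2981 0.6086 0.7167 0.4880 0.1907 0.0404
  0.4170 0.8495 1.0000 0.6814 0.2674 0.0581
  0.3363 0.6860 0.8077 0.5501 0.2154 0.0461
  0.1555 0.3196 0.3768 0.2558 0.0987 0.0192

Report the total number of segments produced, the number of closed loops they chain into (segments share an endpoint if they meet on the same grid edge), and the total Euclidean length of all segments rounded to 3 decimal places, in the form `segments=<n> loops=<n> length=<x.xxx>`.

cell (1,1): code 0100 → (1.934,2.000)–(2.000,1.744)
cell (1,2): code 1000 → (2.000,2.121)–(1.934,2.000)
cell (2,0): code 0100 → (2.334,1.000)–(3.000,0.629)
cell (2,1): code 1110 → (2.000,1.744)–(2.334,1.000)
cell (2,2): code 1001 → (3.000,2.976)–(2.000,2.121)
cell (3,0): code 0010 → (3.000,0.629)–(3.982,1.000)
cell (3,1): code 0111 → (3.982,1.000)–(4.000,1.025)
cell (3,2): code 1001 → (4.000,2.461)–(3.000,2.976)
cell (4,1): code 0010 → (4.000,1.025)–(4.275,2.000)
cell (4,2): code 0001 → (4.275,2.000)–(4.000,2.461)
total: 10 segments, chained into 1 closed loop(s), length Σ = 7.051503

segments=10 loops=1 length=7.052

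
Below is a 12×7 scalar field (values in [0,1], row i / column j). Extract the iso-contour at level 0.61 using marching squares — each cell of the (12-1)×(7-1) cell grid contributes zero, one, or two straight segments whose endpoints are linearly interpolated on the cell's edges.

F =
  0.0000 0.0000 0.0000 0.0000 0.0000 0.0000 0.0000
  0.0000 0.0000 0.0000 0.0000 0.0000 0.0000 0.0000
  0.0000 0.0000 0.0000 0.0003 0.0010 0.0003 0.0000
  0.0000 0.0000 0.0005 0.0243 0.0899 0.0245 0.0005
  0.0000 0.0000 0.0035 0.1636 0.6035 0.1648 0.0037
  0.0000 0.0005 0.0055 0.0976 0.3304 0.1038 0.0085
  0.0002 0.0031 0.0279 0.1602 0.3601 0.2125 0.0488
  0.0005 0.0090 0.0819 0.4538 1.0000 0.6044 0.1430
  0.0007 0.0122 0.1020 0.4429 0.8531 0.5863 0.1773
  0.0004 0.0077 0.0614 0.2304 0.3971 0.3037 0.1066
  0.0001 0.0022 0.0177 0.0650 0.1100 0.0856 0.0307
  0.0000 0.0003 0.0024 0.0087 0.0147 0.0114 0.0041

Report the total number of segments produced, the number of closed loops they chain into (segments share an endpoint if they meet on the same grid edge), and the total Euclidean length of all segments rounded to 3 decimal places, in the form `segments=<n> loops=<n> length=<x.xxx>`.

segments=6 loops=1 length=5.961

cell (6,3): code 0100 → (6.391,4.000)–(7.000,3.286)
cell (6,4): code 1000 → (7.000,4.986)–(6.391,4.000)
cell (7,3): code 0110 → (7.000,3.286)–(8.000,3.407)
cell (7,4): code 1001 → (8.000,4.911)–(7.000,4.986)
cell (8,3): code 0010 → (8.000,3.407)–(8.533,4.000)
cell (8,4): code 0001 → (8.533,4.000)–(8.000,4.911)
total: 6 segments, chained into 1 closed loop(s), length Σ = 5.960728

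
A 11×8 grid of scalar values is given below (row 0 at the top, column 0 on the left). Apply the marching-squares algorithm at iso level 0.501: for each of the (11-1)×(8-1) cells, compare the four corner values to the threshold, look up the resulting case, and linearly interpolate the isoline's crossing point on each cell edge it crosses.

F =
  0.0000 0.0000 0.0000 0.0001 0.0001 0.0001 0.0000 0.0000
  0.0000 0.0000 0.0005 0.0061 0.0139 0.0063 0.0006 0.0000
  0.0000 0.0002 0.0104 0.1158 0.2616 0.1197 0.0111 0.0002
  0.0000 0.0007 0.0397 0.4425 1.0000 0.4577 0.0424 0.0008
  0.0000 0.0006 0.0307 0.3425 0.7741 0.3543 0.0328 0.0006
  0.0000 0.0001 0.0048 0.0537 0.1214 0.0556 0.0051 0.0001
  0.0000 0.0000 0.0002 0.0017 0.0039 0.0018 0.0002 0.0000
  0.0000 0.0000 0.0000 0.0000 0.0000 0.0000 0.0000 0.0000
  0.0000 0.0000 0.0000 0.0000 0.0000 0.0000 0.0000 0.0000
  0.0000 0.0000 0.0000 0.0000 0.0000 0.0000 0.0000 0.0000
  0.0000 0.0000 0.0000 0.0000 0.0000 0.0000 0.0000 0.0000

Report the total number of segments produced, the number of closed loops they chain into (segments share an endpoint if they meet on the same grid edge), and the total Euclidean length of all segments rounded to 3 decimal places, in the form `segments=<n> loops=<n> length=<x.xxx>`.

segments=6 loops=1 length=5.865

cell (2,3): code 0100 → (2.324,4.000)–(3.000,3.105)
cell (2,4): code 1000 → (3.000,4.920)–(2.324,4.000)
cell (3,3): code 0110 → (3.000,3.105)–(4.000,3.367)
cell (3,4): code 1001 → (4.000,4.651)–(3.000,4.920)
cell (4,3): code 0010 → (4.000,3.367)–(4.418,4.000)
cell (4,4): code 0001 → (4.418,4.000)–(4.000,4.651)
total: 6 segments, chained into 1 closed loop(s), length Σ = 5.864799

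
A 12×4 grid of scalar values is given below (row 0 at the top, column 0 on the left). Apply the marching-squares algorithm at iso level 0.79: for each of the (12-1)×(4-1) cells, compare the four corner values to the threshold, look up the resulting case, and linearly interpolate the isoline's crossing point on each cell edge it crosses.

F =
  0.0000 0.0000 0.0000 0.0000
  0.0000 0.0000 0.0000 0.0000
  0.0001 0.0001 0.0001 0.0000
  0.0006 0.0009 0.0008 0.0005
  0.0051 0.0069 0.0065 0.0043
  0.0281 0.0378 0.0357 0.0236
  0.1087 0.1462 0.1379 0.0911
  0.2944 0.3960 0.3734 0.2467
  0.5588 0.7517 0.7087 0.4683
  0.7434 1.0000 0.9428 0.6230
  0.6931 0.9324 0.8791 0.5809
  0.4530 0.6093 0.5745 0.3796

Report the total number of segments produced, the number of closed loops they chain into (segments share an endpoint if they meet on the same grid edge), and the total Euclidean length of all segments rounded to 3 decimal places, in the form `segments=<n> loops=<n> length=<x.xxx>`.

segments=8 loops=1 length=7.214

cell (8,0): code 0100 → (8.154,1.000)–(9.000,0.182)
cell (8,1): code 1100 → (8.347,2.000)–(8.154,1.000)
cell (8,2): code 1000 → (9.000,2.478)–(8.347,2.000)
cell (9,0): code 0110 → (9.000,0.182)–(10.000,0.405)
cell (9,2): code 1001 → (10.000,2.299)–(9.000,2.478)
cell (10,0): code 0010 → (10.000,0.405)–(10.441,1.000)
cell (10,1): code 0011 → (10.441,1.000)–(10.293,2.000)
cell (10,2): code 0001 → (10.293,2.000)–(10.000,2.299)
total: 8 segments, chained into 1 closed loop(s), length Σ = 7.214354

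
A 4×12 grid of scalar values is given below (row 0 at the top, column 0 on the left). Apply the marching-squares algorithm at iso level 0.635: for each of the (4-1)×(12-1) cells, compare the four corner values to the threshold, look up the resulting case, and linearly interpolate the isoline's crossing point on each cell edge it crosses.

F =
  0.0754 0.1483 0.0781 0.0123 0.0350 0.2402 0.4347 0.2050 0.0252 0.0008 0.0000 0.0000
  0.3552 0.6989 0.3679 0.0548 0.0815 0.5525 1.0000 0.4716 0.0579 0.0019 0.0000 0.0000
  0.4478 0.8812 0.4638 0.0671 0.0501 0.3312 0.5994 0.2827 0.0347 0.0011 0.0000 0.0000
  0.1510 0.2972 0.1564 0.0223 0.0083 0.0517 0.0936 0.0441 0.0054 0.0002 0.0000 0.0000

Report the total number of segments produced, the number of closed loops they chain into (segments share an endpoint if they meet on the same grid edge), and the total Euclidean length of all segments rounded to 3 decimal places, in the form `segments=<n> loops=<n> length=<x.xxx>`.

cell (0,0): code 0100 → (0.884,1.000)–(1.000,0.814)
cell (0,1): code 1000 → (1.000,1.193)–(0.884,1.000)
cell (0,5): code 0100 → (0.354,6.000)–(1.000,5.184)
cell (0,6): code 1000 → (1.000,6.691)–(0.354,6.000)
cell (1,0): code 0110 → (1.000,0.814)–(2.000,0.432)
cell (1,1): code 1001 → (2.000,1.590)–(1.000,1.193)
cell (1,5): code 0010 → (1.000,5.184)–(1.911,6.000)
cell (1,6): code 0001 → (1.911,6.000)–(1.000,6.691)
cell (2,0): code 0010 → (2.000,0.432)–(2.422,1.000)
cell (2,1): code 0001 → (2.422,1.000)–(2.000,1.590)
total: 10 segments, chained into 2 closed loop(s), length Σ = 8.375289

segments=10 loops=2 length=8.375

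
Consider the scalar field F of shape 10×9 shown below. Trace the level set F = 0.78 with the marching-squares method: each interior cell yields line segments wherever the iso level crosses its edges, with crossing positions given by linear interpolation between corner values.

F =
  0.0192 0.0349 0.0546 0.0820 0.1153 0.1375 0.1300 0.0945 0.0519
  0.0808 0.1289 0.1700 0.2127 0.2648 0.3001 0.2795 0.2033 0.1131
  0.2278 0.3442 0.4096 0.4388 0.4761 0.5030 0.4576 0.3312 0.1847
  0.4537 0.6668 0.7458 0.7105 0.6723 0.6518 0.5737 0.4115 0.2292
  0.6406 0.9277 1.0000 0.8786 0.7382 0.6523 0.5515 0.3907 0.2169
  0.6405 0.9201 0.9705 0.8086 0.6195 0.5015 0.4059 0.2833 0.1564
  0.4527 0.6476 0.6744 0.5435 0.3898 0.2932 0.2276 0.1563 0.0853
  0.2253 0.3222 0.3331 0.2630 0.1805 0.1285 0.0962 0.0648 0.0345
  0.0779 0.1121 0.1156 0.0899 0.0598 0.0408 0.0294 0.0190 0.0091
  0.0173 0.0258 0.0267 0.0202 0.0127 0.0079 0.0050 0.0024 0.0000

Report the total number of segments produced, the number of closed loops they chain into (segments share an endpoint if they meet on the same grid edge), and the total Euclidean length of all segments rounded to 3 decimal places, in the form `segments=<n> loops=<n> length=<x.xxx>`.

cell (3,0): code 0100 → (3.434,1.000)–(4.000,0.486)
cell (3,1): code 1100 → (3.135,2.000)–(3.434,1.000)
cell (3,2): code 1100 → (3.413,3.000)–(3.135,2.000)
cell (3,3): code 1000 → (4.000,3.702)–(3.413,3.000)
cell (4,0): code 0110 → (4.000,0.486)–(5.000,0.499)
cell (4,3): code 1001 → (5.000,3.151)–(4.000,3.702)
cell (5,0): code 0010 → (5.000,0.499)–(5.514,1.000)
cell (5,1): code 0011 → (5.514,1.000)–(5.643,2.000)
cell (5,2): code 0011 → (5.643,2.000)–(5.108,3.000)
cell (5,3): code 0001 → (5.108,3.000)–(5.000,3.151)
total: 10 segments, chained into 1 closed loop(s), length Σ = 8.950185

segments=10 loops=1 length=8.950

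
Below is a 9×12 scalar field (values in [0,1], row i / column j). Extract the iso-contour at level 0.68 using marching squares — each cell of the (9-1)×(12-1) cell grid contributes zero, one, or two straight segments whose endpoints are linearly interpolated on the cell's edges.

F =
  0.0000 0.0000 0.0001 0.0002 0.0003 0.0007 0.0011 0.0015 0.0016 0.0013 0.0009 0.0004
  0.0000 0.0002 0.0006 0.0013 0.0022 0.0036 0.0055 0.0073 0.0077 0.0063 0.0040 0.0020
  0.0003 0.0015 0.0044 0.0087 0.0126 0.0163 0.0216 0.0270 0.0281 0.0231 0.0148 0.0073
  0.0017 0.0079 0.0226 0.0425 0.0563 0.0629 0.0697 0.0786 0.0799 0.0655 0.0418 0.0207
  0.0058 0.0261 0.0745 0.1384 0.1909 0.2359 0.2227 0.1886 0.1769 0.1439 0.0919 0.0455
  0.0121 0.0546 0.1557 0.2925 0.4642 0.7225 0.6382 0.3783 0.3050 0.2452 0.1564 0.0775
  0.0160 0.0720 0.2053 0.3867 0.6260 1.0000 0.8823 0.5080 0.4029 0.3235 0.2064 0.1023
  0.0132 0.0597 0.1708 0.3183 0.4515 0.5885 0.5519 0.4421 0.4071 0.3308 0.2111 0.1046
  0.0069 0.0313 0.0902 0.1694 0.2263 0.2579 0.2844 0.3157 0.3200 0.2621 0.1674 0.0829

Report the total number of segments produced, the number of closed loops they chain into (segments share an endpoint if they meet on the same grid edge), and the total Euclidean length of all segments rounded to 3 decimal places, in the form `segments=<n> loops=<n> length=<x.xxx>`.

segments=8 loops=1 length=6.414

cell (4,4): code 0100 → (4.913,5.000)–(5.000,4.835)
cell (4,5): code 1000 → (5.000,5.504)–(4.913,5.000)
cell (5,4): code 0110 → (5.000,4.835)–(6.000,4.144)
cell (5,5): code 1101 → (5.171,6.000)–(5.000,5.504)
cell (5,6): code 1000 → (6.000,6.540)–(5.171,6.000)
cell (6,4): code 0010 → (6.000,4.144)–(6.778,5.000)
cell (6,5): code 0011 → (6.778,5.000)–(6.612,6.000)
cell (6,6): code 0001 → (6.612,6.000)–(6.000,6.540)
total: 8 segments, chained into 1 closed loop(s), length Σ = 6.413999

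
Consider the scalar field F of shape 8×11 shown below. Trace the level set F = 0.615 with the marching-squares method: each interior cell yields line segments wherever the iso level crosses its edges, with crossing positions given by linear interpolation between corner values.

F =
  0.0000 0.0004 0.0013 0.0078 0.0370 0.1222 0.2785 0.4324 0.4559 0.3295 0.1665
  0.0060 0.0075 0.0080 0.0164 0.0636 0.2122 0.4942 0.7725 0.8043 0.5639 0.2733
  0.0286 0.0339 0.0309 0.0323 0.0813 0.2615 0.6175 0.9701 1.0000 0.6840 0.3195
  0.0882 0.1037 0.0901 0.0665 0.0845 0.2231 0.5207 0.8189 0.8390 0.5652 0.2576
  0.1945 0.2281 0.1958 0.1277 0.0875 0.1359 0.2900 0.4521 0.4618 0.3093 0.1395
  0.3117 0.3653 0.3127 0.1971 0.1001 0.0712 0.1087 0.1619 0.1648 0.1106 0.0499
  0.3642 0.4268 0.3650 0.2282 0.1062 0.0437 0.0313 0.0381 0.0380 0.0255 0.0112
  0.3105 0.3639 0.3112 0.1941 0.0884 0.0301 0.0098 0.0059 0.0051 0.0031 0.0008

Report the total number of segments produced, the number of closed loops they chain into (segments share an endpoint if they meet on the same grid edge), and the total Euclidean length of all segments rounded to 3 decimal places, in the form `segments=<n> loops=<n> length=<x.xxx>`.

segments=14 loops=1 length=9.876

cell (0,6): code 0100 → (0.537,7.000)–(1.000,6.434)
cell (0,7): code 1100 → (0.457,8.000)–(0.537,7.000)
cell (0,8): code 1000 → (1.000,8.787)–(0.457,8.000)
cell (1,5): code 0100 → (1.980,6.000)–(2.000,5.993)
cell (1,6): code 1110 → (1.000,6.434)–(1.980,6.000)
cell (1,8): code 1101 → (1.425,9.000)–(1.000,8.787)
cell (1,9): code 1000 → (2.000,9.189)–(1.425,9.000)
cell (2,5): code 0010 → (2.000,5.993)–(2.026,6.000)
cell (2,6): code 0111 → (2.026,6.000)–(3.000,6.316)
cell (2,8): code 1011 → (3.000,8.818)–(2.581,9.000)
cell (2,9): code 0001 → (2.581,9.000)–(2.000,9.189)
cell (3,6): code 0010 → (3.000,6.316)–(3.556,7.000)
cell (3,7): code 0011 → (3.556,7.000)–(3.594,8.000)
cell (3,8): code 0001 → (3.594,8.000)–(3.000,8.818)
total: 14 segments, chained into 1 closed loop(s), length Σ = 9.876410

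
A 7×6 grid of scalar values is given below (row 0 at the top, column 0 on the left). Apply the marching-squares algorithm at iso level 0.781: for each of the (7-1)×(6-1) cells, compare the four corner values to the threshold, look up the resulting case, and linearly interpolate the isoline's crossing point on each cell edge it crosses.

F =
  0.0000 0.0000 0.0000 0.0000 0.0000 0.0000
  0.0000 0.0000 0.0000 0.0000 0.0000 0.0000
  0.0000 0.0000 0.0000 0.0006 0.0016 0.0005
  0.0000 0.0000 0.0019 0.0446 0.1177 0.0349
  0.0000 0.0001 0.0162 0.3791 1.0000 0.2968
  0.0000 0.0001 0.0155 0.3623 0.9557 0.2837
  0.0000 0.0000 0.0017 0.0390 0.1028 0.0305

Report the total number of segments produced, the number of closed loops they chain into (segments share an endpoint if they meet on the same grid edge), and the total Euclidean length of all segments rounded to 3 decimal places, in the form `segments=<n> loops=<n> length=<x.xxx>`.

segments=6 loops=1 length=3.522

cell (3,3): code 0100 → (3.752,4.000)–(4.000,3.647)
cell (3,4): code 1000 → (4.000,4.311)–(3.752,4.000)
cell (4,3): code 0110 → (4.000,3.647)–(5.000,3.706)
cell (4,4): code 1001 → (5.000,4.260)–(4.000,4.311)
cell (5,3): code 0010 → (5.000,3.706)–(5.205,4.000)
cell (5,4): code 0001 → (5.205,4.000)–(5.000,4.260)
total: 6 segments, chained into 1 closed loop(s), length Σ = 3.522186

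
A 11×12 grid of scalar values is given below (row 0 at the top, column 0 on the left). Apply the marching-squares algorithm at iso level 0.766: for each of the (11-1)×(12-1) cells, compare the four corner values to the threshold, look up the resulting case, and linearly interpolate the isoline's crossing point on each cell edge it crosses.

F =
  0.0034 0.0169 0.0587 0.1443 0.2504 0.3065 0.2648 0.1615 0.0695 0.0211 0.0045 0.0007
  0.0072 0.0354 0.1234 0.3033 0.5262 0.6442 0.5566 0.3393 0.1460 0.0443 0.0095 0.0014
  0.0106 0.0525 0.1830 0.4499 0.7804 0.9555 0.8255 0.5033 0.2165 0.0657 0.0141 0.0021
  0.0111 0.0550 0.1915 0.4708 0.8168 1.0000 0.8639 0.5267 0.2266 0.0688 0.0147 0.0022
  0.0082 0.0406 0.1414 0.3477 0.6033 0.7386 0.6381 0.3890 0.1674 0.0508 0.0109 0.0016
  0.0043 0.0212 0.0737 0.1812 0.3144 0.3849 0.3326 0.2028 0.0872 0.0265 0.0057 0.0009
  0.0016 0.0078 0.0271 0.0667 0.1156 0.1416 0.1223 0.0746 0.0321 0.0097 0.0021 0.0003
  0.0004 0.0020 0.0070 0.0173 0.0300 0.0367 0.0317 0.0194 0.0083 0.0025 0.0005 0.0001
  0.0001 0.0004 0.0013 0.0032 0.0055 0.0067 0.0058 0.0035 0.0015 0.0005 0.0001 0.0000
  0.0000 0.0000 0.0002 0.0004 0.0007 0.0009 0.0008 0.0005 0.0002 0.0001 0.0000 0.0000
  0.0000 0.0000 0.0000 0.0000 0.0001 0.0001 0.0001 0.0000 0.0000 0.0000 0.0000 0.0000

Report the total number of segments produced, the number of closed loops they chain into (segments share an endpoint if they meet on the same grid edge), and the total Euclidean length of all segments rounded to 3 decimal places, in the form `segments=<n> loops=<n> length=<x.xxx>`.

segments=10 loops=1 length=7.685

cell (1,3): code 0100 → (1.943,4.000)–(2.000,3.956)
cell (1,4): code 1100 → (1.391,5.000)–(1.943,4.000)
cell (1,5): code 1100 → (1.779,6.000)–(1.391,5.000)
cell (1,6): code 1000 → (2.000,6.185)–(1.779,6.000)
cell (2,3): code 0110 → (2.000,3.956)–(3.000,3.853)
cell (2,6): code 1001 → (3.000,6.290)–(2.000,6.185)
cell (3,3): code 0010 → (3.000,3.853)–(3.238,4.000)
cell (3,4): code 0011 → (3.238,4.000)–(3.895,5.000)
cell (3,5): code 0011 → (3.895,5.000)–(3.434,6.000)
cell (3,6): code 0001 → (3.434,6.000)–(3.000,6.290)
total: 10 segments, chained into 1 closed loop(s), length Σ = 7.684717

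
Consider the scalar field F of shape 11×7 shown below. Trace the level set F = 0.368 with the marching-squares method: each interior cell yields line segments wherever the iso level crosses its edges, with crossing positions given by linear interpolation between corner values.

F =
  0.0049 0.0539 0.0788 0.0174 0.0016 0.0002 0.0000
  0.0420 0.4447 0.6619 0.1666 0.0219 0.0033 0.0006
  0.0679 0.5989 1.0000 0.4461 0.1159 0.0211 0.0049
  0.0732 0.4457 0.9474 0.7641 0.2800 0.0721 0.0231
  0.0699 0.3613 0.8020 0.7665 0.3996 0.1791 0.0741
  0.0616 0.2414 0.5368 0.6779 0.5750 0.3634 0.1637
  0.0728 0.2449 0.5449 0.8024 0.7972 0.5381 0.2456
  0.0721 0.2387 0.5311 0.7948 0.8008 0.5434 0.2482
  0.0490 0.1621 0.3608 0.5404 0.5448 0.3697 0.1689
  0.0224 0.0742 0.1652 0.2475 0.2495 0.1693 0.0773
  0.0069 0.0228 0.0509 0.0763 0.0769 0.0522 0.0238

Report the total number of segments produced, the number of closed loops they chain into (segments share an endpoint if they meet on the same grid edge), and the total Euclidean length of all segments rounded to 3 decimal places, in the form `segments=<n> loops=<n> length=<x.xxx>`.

segments=26 loops=1 length=20.765

cell (0,0): code 0100 → (0.804,1.000)–(1.000,0.810)
cell (0,1): code 1100 → (0.496,2.000)–(0.804,1.000)
cell (0,2): code 1000 → (1.000,2.593)–(0.496,2.000)
cell (1,0): code 0110 → (1.000,0.810)–(2.000,0.565)
cell (1,2): code 1101 → (1.721,3.000)–(1.000,2.593)
cell (1,3): code 1000 → (2.000,3.237)–(1.721,3.000)
cell (2,0): code 0110 → (2.000,0.565)–(3.000,0.791)
cell (2,3): code 1001 → (3.000,3.818)–(2.000,3.237)
cell (3,0): code 0010 → (3.000,0.791)–(3.921,1.000)
cell (3,1): code 0111 → (3.921,1.000)–(4.000,1.015)
cell (3,3): code 1101 → (3.736,4.000)–(3.000,3.818)
cell (3,4): code 1000 → (4.000,4.143)–(3.736,4.000)
cell (4,1): code 0110 → (4.000,1.015)–(5.000,1.429)
cell (4,4): code 1001 → (5.000,4.978)–(4.000,4.143)
cell (5,1): code 0110 → (5.000,1.429)–(6.000,1.410)
cell (5,4): code 1101 → (5.026,5.000)–(5.000,4.978)
cell (5,5): code 1000 → (6.000,5.582)–(5.026,5.000)
cell (6,1): code 0110 → (6.000,1.410)–(7.000,1.442)
cell (6,5): code 1001 → (7.000,5.594)–(6.000,5.582)
cell (7,1): code 0010 → (7.000,1.442)–(7.958,2.000)
cell (7,2): code 0111 → (7.958,2.000)–(8.000,2.040)
cell (7,5): code 1001 → (8.000,5.008)–(7.000,5.594)
cell (8,2): code 0010 → (8.000,2.040)–(8.589,3.000)
cell (8,3): code 0011 → (8.589,3.000)–(8.599,4.000)
cell (8,4): code 0011 → (8.599,4.000)–(8.008,5.000)
cell (8,5): code 0001 → (8.008,5.000)–(8.000,5.008)
total: 26 segments, chained into 1 closed loop(s), length Σ = 20.765193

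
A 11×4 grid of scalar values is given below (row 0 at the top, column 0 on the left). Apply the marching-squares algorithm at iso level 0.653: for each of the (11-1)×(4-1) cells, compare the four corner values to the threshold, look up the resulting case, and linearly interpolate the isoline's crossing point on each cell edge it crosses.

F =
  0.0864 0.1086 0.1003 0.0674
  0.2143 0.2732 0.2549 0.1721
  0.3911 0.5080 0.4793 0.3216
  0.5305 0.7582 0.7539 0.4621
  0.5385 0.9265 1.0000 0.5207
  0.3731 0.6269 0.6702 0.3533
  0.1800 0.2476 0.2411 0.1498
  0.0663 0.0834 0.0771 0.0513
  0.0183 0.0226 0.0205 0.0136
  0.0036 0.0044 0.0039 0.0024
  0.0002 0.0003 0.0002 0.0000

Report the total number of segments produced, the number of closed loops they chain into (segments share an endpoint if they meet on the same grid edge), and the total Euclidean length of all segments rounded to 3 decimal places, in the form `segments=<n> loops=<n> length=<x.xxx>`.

cell (2,0): code 0100 → (2.580,1.000)–(3.000,0.538)
cell (2,1): code 1100 → (2.633,2.000)–(2.580,1.000)
cell (2,2): code 1000 → (3.000,2.346)–(2.633,2.000)
cell (3,0): code 0110 → (3.000,0.538)–(4.000,0.295)
cell (3,2): code 1001 → (4.000,2.724)–(3.000,2.346)
cell (4,0): code 0010 → (4.000,0.295)–(4.913,1.000)
cell (4,1): code 0111 → (4.913,1.000)–(5.000,1.603)
cell (4,2): code 1001 → (5.000,2.054)–(4.000,2.724)
cell (5,1): code 0010 → (5.000,1.603)–(5.040,2.000)
cell (5,2): code 0001 → (5.040,2.000)–(5.000,2.054)
total: 10 segments, chained into 1 closed loop(s), length Σ = 7.661504

segments=10 loops=1 length=7.662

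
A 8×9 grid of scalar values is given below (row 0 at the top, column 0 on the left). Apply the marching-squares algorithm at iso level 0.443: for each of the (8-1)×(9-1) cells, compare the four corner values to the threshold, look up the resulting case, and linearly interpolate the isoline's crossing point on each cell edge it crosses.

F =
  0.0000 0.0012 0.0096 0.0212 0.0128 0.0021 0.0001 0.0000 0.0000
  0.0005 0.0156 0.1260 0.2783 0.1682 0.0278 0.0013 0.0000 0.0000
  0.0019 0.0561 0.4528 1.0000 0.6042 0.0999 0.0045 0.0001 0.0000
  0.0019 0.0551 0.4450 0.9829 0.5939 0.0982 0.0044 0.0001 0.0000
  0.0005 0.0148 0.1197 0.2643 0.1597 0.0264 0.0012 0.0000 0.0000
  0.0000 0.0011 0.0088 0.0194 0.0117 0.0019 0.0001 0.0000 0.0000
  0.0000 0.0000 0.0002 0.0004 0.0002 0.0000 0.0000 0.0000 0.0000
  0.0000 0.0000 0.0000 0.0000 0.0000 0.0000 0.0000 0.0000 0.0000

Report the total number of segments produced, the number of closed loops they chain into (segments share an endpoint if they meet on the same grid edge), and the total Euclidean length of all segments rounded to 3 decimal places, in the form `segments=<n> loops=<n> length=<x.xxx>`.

segments=10 loops=1 length=7.646

cell (1,1): code 0100 → (1.970,2.000)–(2.000,1.975)
cell (1,2): code 1100 → (1.228,3.000)–(1.970,2.000)
cell (1,3): code 1100 → (1.630,4.000)–(1.228,3.000)
cell (1,4): code 1000 → (2.000,4.320)–(1.630,4.000)
cell (2,1): code 0110 → (2.000,1.975)–(3.000,1.995)
cell (2,4): code 1001 → (3.000,4.304)–(2.000,4.320)
cell (3,1): code 0010 → (3.000,1.995)–(3.006,2.000)
cell (3,2): code 0011 → (3.006,2.000)–(3.751,3.000)
cell (3,3): code 0011 → (3.751,3.000)–(3.348,4.000)
cell (3,4): code 0001 → (3.348,4.000)–(3.000,4.304)
total: 10 segments, chained into 1 closed loop(s), length Σ = 7.646376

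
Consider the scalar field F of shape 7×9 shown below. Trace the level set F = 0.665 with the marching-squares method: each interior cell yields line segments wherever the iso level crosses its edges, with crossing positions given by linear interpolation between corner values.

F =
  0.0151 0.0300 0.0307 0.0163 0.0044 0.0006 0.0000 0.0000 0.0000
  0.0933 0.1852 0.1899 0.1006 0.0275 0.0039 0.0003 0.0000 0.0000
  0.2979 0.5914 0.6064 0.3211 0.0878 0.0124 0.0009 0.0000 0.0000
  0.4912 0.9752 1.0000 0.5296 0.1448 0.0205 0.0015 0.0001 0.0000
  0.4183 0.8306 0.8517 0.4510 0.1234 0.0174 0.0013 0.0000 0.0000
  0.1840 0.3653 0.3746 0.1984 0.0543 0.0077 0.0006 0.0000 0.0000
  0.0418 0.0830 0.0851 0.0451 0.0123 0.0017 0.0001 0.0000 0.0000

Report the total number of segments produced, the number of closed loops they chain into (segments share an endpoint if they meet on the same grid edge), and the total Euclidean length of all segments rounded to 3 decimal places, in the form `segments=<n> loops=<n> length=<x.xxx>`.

segments=8 loops=1 length=7.346

cell (2,0): code 0100 → (2.192,1.000)–(3.000,0.359)
cell (2,1): code 1100 → (2.149,2.000)–(2.192,1.000)
cell (2,2): code 1000 → (3.000,2.712)–(2.149,2.000)
cell (3,0): code 0110 → (3.000,0.359)–(4.000,0.598)
cell (3,2): code 1001 → (4.000,2.466)–(3.000,2.712)
cell (4,0): code 0010 → (4.000,0.598)–(4.356,1.000)
cell (4,1): code 0011 → (4.356,1.000)–(4.391,2.000)
cell (4,2): code 0001 → (4.391,2.000)–(4.000,2.466)
total: 8 segments, chained into 1 closed loop(s), length Σ = 7.346015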